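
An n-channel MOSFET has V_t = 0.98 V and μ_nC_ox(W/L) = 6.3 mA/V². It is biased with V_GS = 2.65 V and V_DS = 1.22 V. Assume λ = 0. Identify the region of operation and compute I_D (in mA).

Triode; I_D = 8.15 mA

V_ov = V_GS − V_t = 2.65 − 0.98 = 1.67 V.
Since V_DS = 1.22 V < V_ov = 1.67 V, the device is in the triode region.
I_D = k_n [V_ov · V_DS − ½ V_DS²] = 6.3 × [1.67 × 1.22 − 0.5 × 1.22²] = 8.15 mA.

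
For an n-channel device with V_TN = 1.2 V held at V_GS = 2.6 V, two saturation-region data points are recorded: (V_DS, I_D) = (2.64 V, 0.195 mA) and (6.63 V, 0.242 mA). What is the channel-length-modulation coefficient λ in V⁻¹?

λ = 0.0719 V⁻¹

With V_GS fixed, I_D ∝ (1 + λ V_DS) in saturation, so I_D2/I_D1 = (1 + λ V_DS2)/(1 + λ V_DS1).
0.242/0.195 = 1.241 = (1 + 6.63 λ)/(1 + 2.64 λ).
Solving: λ (I_D1 V_DS2 − I_D2 V_DS1) = I_D2 − I_D1, so λ = (0.242 − 0.195) / (0.195 × 6.63 − 0.242 × 2.64) = 0.047 / 0.654 = 0.0719 V⁻¹.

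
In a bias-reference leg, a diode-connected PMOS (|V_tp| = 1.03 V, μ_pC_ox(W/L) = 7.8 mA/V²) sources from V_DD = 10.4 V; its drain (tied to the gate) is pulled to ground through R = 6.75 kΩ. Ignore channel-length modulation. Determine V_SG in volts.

V_SG = 1.61 V

With gate tied to drain, V_SG = V_SD ≥ V_SG − |V_tp|, so the device is in saturation.
KCL at the drain: ½ k_p (V_SG − |V_tp|)² = (V_DD − V_SG)/R.
Let x = V_SG − 1.03. Then 26.3 x² + x − 9.37 = 0, giving x = 0.578 V (positive root), so V_SG = 1.61 V.
I_D = (V_DD − V_SG)/R = (10.4 − 1.61) / 6.75 = 1.3 mA.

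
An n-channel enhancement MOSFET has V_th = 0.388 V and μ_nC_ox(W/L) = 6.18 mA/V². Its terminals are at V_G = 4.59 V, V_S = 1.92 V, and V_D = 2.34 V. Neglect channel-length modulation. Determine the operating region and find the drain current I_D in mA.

Triode; I_D = 5.38 mA

V_GS = V_G − V_S = 4.59 − 1.92 = 2.67 V; V_DS = V_D − V_S = 2.34 − 1.92 = 0.42 V.
V_ov = V_GS − V_th = 2.67 − 0.388 = 2.28 V.
Since V_DS = 0.42 V < V_ov = 2.28 V, the device is in the triode region.
I_D = k_n [V_ov · V_DS − ½ V_DS²] = 6.18 × [2.28 × 0.42 − 0.5 × 0.42²] = 5.38 mA.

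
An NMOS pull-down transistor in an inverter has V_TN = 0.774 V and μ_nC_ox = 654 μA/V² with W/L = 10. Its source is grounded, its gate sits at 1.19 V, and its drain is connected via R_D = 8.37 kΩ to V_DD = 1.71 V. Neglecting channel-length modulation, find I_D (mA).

V_GS = V_G = 1.19 V, so V_ov = 1.19 − 0.774 = 0.416 V.
k_n = μ_nC_ox · (W/L) = 6.54 mA/V².
Assume saturation: I_D = ½ k_n V_ov² = 0.5 × 6.54 × 0.416² = 0.566 mA, giving V_DS = V_DD − I_D R_D = 1.71 − 0.566 × 8.37 = -3.03 V.
But -3.03 V < V_ov = 0.416 V, so the device is actually in triode.
In triode I_D = k_n[V_ov V_DS − ½ V_DS²] and I_D = (V_DD − V_DS)/R_D. Equating: 27.4 V_DS² − 23.77 V_DS + 1.71 = 0, giving V_DS = 0.0791 V (the root below V_ov).
I_D = (1.71 − 0.0791) / 8.37 = 0.195 mA.

I_D = 0.195 mA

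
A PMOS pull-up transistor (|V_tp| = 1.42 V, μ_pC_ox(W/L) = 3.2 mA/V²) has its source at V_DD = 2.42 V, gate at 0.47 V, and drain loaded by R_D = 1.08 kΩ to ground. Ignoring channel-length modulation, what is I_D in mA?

V_SG = V_DD − V_G = 2.42 − 0.47 = 1.95 V, so V_ov = 1.95 − 1.42 = 0.53 V.
Assume saturation: I_D = ½ k_p V_ov² = 0.5 × 3.2 × 0.53² = 0.449 mA, giving V_SD = V_DD − I_D R_D = 2.42 − 0.449 × 1.08 = 1.93 V.
V_SD = 1.93 V ≥ V_ov = 0.53 V, confirming saturation.

I_D = 0.449 mA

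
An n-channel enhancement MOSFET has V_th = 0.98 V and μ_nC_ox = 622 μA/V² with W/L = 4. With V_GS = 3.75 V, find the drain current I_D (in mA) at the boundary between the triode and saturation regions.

I_D = 9.55 mA

At the boundary V_DS = V_ov = V_GS − V_th = 3.75 − 0.98 = 2.77 V.
k_n = μ_nC_ox · (W/L) = 2.488 mA/V².
I_D = ½ k_n V_ov² = 0.5 × 2.488 × 2.77² = 9.55 mA.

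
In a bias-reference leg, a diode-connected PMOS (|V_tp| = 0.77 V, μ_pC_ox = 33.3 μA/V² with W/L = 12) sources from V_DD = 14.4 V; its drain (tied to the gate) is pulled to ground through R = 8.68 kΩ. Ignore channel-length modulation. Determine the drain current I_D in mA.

With gate tied to drain, V_SG = V_SD ≥ V_SG − |V_tp|, so the device is in saturation.
k_p = μ_pC_ox · (W/L) = 0.3996 mA/V².
KCL at the drain: ½ k_p (V_SG − |V_tp|)² = (V_DD − V_SG)/R.
Let x = V_SG − 0.77. Then 1.73 x² + x − 13.63 = 0, giving x = 2.53 V (positive root), so V_SG = 3.3 V.
I_D = (V_DD − V_SG)/R = (14.4 − 3.3) / 8.68 = 1.28 mA.

I_D = 1.28 mA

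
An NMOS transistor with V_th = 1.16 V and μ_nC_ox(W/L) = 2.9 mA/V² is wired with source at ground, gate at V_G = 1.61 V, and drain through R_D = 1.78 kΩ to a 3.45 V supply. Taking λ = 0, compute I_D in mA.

I_D = 0.294 mA

V_GS = V_G = 1.61 V, so V_ov = 1.61 − 1.16 = 0.45 V.
Assume saturation: I_D = ½ k_n V_ov² = 0.5 × 2.9 × 0.45² = 0.294 mA, giving V_DS = V_DD − I_D R_D = 3.45 − 0.294 × 1.78 = 2.93 V.
V_DS = 2.93 V ≥ V_ov = 0.45 V, confirming saturation.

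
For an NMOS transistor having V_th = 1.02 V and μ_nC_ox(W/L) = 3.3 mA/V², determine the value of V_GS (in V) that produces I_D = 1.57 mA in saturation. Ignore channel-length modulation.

V_GS = 2.00 V

In saturation I_D = ½ k_n (V_GS − V_th)², so V_GS − V_th = √(2 I_D / k_n) = √(2 × 1.57 / 3.3) = 0.975 V.
V_GS = 1.02 + 0.975 = 2 V.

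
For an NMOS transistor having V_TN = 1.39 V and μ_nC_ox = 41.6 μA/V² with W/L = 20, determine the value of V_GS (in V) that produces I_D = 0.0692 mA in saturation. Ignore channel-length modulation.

k_n = μ_nC_ox · (W/L) = 0.832 mA/V².
In saturation I_D = ½ k_n (V_GS − V_TN)², so V_GS − V_TN = √(2 I_D / k_n) = √(2 × 0.0692 / 0.832) = 0.408 V.
V_GS = 1.39 + 0.408 = 1.8 V.

V_GS = 1.80 V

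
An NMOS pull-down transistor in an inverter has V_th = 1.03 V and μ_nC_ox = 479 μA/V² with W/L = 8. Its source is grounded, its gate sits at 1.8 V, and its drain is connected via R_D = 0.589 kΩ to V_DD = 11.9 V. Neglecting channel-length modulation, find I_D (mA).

I_D = 1.14 mA

V_GS = V_G = 1.8 V, so V_ov = 1.8 − 1.03 = 0.77 V.
k_n = μ_nC_ox · (W/L) = 3.832 mA/V².
Assume saturation: I_D = ½ k_n V_ov² = 0.5 × 3.832 × 0.77² = 1.14 mA, giving V_DS = V_DD − I_D R_D = 11.9 − 1.14 × 0.589 = 11.2 V.
V_DS = 11.2 V ≥ V_ov = 0.77 V, confirming saturation.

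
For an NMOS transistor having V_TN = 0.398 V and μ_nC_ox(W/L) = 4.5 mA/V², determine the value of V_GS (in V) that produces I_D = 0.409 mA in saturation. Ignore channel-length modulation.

In saturation I_D = ½ k_n (V_GS − V_TN)², so V_GS − V_TN = √(2 I_D / k_n) = √(2 × 0.409 / 4.5) = 0.426 V.
V_GS = 0.398 + 0.426 = 0.824 V.

V_GS = 0.824 V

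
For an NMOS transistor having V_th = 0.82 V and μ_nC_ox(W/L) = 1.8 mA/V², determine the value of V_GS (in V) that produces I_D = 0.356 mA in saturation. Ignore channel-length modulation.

In saturation I_D = ½ k_n (V_GS − V_th)², so V_GS − V_th = √(2 I_D / k_n) = √(2 × 0.356 / 1.8) = 0.629 V.
V_GS = 0.82 + 0.629 = 1.45 V.

V_GS = 1.45 V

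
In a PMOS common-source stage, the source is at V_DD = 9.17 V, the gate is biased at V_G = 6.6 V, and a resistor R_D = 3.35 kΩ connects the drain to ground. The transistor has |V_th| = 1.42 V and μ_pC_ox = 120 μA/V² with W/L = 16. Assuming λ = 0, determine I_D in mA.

V_SG = V_DD − V_G = 9.17 − 6.6 = 2.57 V, so V_ov = 2.57 − 1.42 = 1.15 V.
k_p = μ_pC_ox · (W/L) = 1.92 mA/V².
Assume saturation: I_D = ½ k_p V_ov² = 0.5 × 1.92 × 1.15² = 1.27 mA, giving V_SD = V_DD − I_D R_D = 9.17 − 1.27 × 3.35 = 4.92 V.
V_SD = 4.92 V ≥ V_ov = 1.15 V, confirming saturation.

I_D = 1.27 mA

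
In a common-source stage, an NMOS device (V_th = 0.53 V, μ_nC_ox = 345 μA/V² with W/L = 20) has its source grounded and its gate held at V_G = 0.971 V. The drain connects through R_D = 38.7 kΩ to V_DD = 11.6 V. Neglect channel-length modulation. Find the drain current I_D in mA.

V_GS = V_G = 0.971 V, so V_ov = 0.971 − 0.53 = 0.441 V.
k_n = μ_nC_ox · (W/L) = 6.9 mA/V².
Assume saturation: I_D = ½ k_n V_ov² = 0.5 × 6.9 × 0.441² = 0.671 mA, giving V_DS = V_DD − I_D R_D = 11.6 − 0.671 × 38.7 = -14.4 V.
But -14.4 V < V_ov = 0.441 V, so the device is actually in triode.
In triode I_D = k_n[V_ov V_DS − ½ V_DS²] and I_D = (V_DD − V_DS)/R_D. Equating: 134 V_DS² − 118.8 V_DS + 11.6 = 0, giving V_DS = 0.112 V (the root below V_ov).
I_D = (11.6 − 0.112) / 38.7 = 0.297 mA.

I_D = 0.297 mA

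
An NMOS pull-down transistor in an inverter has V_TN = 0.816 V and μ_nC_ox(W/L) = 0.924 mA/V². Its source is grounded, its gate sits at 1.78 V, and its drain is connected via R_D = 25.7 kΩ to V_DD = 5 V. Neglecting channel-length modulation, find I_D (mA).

V_GS = V_G = 1.78 V, so V_ov = 1.78 − 0.816 = 0.964 V.
Assume saturation: I_D = ½ k_n V_ov² = 0.5 × 0.924 × 0.964² = 0.429 mA, giving V_DS = V_DD − I_D R_D = 5 − 0.429 × 25.7 = -6.03 V.
But -6.03 V < V_ov = 0.964 V, so the device is actually in triode.
In triode I_D = k_n[V_ov V_DS − ½ V_DS²] and I_D = (V_DD − V_DS)/R_D. Equating: 11.9 V_DS² − 23.89 V_DS + 5 = 0, giving V_DS = 0.237 V (the root below V_ov).
I_D = (5 − 0.237) / 25.7 = 0.185 mA.

I_D = 0.185 mA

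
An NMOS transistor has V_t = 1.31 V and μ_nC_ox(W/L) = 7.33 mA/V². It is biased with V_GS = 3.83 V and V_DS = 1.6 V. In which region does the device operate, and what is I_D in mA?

V_ov = V_GS − V_t = 3.83 − 1.31 = 2.52 V.
Since V_DS = 1.6 V < V_ov = 2.52 V, the device is in the triode region.
I_D = k_n [V_ov · V_DS − ½ V_DS²] = 7.33 × [2.52 × 1.6 − 0.5 × 1.6²] = 20.2 mA.

Triode; I_D = 20.2 mA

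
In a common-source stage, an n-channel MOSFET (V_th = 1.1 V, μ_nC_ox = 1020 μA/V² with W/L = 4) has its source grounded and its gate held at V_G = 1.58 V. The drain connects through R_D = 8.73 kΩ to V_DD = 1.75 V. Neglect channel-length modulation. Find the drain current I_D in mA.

V_GS = V_G = 1.58 V, so V_ov = 1.58 − 1.1 = 0.48 V.
k_n = μ_nC_ox · (W/L) = 4.08 mA/V².
Assume saturation: I_D = ½ k_n V_ov² = 0.5 × 4.08 × 0.48² = 0.47 mA, giving V_DS = V_DD − I_D R_D = 1.75 − 0.47 × 8.73 = -2.35 V.
But -2.35 V < V_ov = 0.48 V, so the device is actually in triode.
In triode I_D = k_n[V_ov V_DS − ½ V_DS²] and I_D = (V_DD − V_DS)/R_D. Equating: 17.8 V_DS² − 18.1 V_DS + 1.75 = 0, giving V_DS = 0.108 V (the root below V_ov).
I_D = (1.75 − 0.108) / 8.73 = 0.188 mA.

I_D = 0.188 mA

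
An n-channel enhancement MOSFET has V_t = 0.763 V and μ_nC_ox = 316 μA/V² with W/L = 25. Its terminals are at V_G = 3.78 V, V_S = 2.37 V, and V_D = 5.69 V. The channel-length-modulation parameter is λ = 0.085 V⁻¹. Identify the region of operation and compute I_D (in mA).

Saturation; I_D = 2.12 mA

V_GS = V_G − V_S = 3.78 − 2.37 = 1.41 V; V_DS = V_D − V_S = 5.69 − 2.37 = 3.32 V.
k_n = μ_nC_ox · (W/L) = 7.9 mA/V².
V_ov = V_GS − V_t = 1.41 − 0.763 = 0.647 V.
Since V_DS = 3.32 V ≥ V_ov = 0.647 V, the device is in saturation.
I_D = ½ k_n V_ov² (1 + λ V_DS) = 0.5 × 7.9 × 0.647² × (1 + 0.085 × 3.32) = 2.12 mA.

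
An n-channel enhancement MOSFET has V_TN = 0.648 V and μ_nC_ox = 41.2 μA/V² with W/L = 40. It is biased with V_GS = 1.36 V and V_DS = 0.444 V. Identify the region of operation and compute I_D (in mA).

Triode; I_D = 0.359 mA

k_n = μ_nC_ox · (W/L) = 1.648 mA/V².
V_ov = V_GS − V_TN = 1.36 − 0.648 = 0.712 V.
Since V_DS = 0.444 V < V_ov = 0.712 V, the device is in the triode region.
I_D = k_n [V_ov · V_DS − ½ V_DS²] = 1.648 × [0.712 × 0.444 − 0.5 × 0.444²] = 0.359 mA.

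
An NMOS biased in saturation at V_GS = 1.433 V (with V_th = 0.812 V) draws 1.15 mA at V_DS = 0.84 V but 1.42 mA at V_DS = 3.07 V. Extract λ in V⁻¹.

λ = 0.115 V⁻¹

With V_GS fixed, I_D ∝ (1 + λ V_DS) in saturation, so I_D2/I_D1 = (1 + λ V_DS2)/(1 + λ V_DS1).
1.42/1.15 = 1.235 = (1 + 3.07 λ)/(1 + 0.84 λ).
Solving: λ (I_D1 V_DS2 − I_D2 V_DS1) = I_D2 − I_D1, so λ = (1.42 − 1.15) / (1.15 × 3.07 − 1.42 × 0.84) = 0.27 / 2.34 = 0.115 V⁻¹.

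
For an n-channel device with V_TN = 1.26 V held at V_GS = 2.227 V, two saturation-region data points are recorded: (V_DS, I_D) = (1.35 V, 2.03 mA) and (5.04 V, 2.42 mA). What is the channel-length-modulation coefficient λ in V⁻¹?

λ = 0.0560 V⁻¹

With V_GS fixed, I_D ∝ (1 + λ V_DS) in saturation, so I_D2/I_D1 = (1 + λ V_DS2)/(1 + λ V_DS1).
2.42/2.03 = 1.192 = (1 + 5.04 λ)/(1 + 1.35 λ).
Solving: λ (I_D1 V_DS2 − I_D2 V_DS1) = I_D2 − I_D1, so λ = (2.42 − 2.03) / (2.03 × 5.04 − 2.42 × 1.35) = 0.39 / 6.96 = 0.056 V⁻¹.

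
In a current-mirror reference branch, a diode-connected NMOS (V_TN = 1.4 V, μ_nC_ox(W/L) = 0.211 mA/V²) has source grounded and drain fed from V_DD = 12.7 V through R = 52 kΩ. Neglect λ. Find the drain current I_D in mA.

With gate tied to drain, V_GS = V_DS ≥ V_GS − V_TN, so the device is in saturation.
KCL at the drain: ½ k_n (V_GS − V_TN)² = (V_DD − V_GS)/R.
Let x = V_GS − 1.4. Then 5.49 x² + x − 11.3 = 0, giving x = 1.35 V (positive root), so V_GS = 2.75 V.
I_D = (V_DD − V_GS)/R = (12.7 − 2.75) / 52 = 0.191 mA.

I_D = 0.191 mA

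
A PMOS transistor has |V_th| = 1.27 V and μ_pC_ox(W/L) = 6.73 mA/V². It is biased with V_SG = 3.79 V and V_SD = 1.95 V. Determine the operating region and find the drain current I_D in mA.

Triode; I_D = 20.3 mA

V_ov = V_SG − |V_th| = 3.79 − 1.27 = 2.52 V.
Since V_SD = 1.95 V < V_ov = 2.52 V, the device is in the triode region.
I_D = k_p [V_ov · V_SD − ½ V_SD²] = 6.73 × [2.52 × 1.95 − 0.5 × 1.95²] = 20.3 mA.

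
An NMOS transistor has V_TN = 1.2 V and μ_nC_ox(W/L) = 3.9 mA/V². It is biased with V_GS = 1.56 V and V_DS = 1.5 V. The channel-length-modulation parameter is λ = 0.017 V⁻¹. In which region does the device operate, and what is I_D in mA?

V_ov = V_GS − V_TN = 1.56 − 1.2 = 0.36 V.
Since V_DS = 1.5 V ≥ V_ov = 0.36 V, the device is in saturation.
I_D = ½ k_n V_ov² (1 + λ V_DS) = 0.5 × 3.9 × 0.36² × (1 + 0.017 × 1.5) = 0.259 mA.

Saturation; I_D = 0.259 mA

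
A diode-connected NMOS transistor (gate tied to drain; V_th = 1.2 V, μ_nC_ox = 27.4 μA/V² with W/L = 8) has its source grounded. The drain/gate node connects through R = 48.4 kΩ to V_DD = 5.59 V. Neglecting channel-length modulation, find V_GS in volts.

With gate tied to drain, V_GS = V_DS ≥ V_GS − V_th, so the device is in saturation.
k_n = μ_nC_ox · (W/L) = 0.2192 mA/V².
KCL at the drain: ½ k_n (V_GS − V_th)² = (V_DD − V_GS)/R.
Let x = V_GS − 1.2. Then 5.3 x² + x − 4.39 = 0, giving x = 0.82 V (positive root), so V_GS = 2.02 V.
I_D = (V_DD − V_GS)/R = (5.59 − 2.02) / 48.4 = 0.0738 mA.

V_GS = 2.02 V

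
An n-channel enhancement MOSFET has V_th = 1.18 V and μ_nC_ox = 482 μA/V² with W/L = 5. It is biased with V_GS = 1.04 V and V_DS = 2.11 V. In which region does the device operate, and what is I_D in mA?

Cutoff; I_D = 0 mA

V_GS = 1.04 V < V_th = 1.18 V, so the transistor is in cutoff.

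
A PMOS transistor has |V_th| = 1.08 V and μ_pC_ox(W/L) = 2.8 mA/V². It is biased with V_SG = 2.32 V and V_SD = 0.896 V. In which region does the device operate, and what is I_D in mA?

V_ov = V_SG − |V_th| = 2.32 − 1.08 = 1.24 V.
Since V_SD = 0.896 V < V_ov = 1.24 V, the device is in the triode region.
I_D = k_p [V_ov · V_SD − ½ V_SD²] = 2.8 × [1.24 × 0.896 − 0.5 × 0.896²] = 1.99 mA.

Triode; I_D = 1.99 mA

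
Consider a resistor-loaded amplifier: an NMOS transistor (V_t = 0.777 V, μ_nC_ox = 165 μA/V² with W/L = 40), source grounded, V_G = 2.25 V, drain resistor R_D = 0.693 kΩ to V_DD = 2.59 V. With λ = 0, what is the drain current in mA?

I_D = 3.19 mA

V_GS = V_G = 2.25 V, so V_ov = 2.25 − 0.777 = 1.47 V.
k_n = μ_nC_ox · (W/L) = 6.6 mA/V².
Assume saturation: I_D = ½ k_n V_ov² = 0.5 × 6.6 × 1.47² = 7.16 mA, giving V_DS = V_DD − I_D R_D = 2.59 − 7.16 × 0.693 = -2.37 V.
But -2.37 V < V_ov = 1.47 V, so the device is actually in triode.
In triode I_D = k_n[V_ov V_DS − ½ V_DS²] and I_D = (V_DD − V_DS)/R_D. Equating: 2.29 V_DS² − 7.737 V_DS + 2.59 = 0, giving V_DS = 0.377 V (the root below V_ov).
I_D = (2.59 − 0.377) / 0.693 = 3.19 mA.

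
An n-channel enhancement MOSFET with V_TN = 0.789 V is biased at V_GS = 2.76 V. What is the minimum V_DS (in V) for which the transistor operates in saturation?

V_DS,sat = 1.97 V

The boundary between triode and saturation is V_DS = V_GS − V_TN = V_ov.
V_ov = 2.76 − 0.789 = 1.97 V.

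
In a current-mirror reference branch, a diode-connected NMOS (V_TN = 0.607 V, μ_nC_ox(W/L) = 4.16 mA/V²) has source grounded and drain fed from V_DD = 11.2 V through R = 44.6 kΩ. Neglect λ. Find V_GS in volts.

V_GS = 0.940 V

With gate tied to drain, V_GS = V_DS ≥ V_GS − V_TN, so the device is in saturation.
KCL at the drain: ½ k_n (V_GS − V_TN)² = (V_DD − V_GS)/R.
Let x = V_GS − 0.607. Then 92.8 x² + x − 10.59 = 0, giving x = 0.333 V (positive root), so V_GS = 0.94 V.
I_D = (V_DD − V_GS)/R = (11.2 − 0.94) / 44.6 = 0.23 mA.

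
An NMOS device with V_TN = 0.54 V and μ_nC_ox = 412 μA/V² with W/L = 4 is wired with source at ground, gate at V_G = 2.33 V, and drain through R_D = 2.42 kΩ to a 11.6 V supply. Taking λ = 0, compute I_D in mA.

I_D = 2.64 mA

V_GS = V_G = 2.33 V, so V_ov = 2.33 − 0.54 = 1.79 V.
k_n = μ_nC_ox · (W/L) = 1.648 mA/V².
Assume saturation: I_D = ½ k_n V_ov² = 0.5 × 1.648 × 1.79² = 2.64 mA, giving V_DS = V_DD − I_D R_D = 11.6 − 2.64 × 2.42 = 5.21 V.
V_DS = 5.21 V ≥ V_ov = 1.79 V, confirming saturation.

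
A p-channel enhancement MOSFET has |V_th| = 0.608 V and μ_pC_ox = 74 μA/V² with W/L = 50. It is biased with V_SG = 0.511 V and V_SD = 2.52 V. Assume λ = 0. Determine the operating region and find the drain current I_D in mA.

Cutoff; I_D = 0 mA

V_SG = 0.511 V < |V_th| = 0.608 V, so the transistor is in cutoff.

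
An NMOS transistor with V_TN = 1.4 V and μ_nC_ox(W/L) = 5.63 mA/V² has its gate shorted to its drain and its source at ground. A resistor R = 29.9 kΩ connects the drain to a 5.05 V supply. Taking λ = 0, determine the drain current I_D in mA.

I_D = 0.115 mA

With gate tied to drain, V_GS = V_DS ≥ V_GS − V_TN, so the device is in saturation.
KCL at the drain: ½ k_n (V_GS − V_TN)² = (V_DD − V_GS)/R.
Let x = V_GS − 1.4. Then 84.2 x² + x − 3.65 = 0, giving x = 0.202 V (positive root), so V_GS = 1.6 V.
I_D = (V_DD − V_GS)/R = (5.05 − 1.6) / 29.9 = 0.115 mA.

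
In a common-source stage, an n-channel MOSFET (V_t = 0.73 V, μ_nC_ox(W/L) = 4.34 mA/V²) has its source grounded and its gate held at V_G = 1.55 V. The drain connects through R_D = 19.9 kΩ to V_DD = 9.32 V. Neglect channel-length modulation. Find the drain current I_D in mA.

I_D = 0.461 mA

V_GS = V_G = 1.55 V, so V_ov = 1.55 − 0.73 = 0.82 V.
Assume saturation: I_D = ½ k_n V_ov² = 0.5 × 4.34 × 0.82² = 1.46 mA, giving V_DS = V_DD − I_D R_D = 9.32 − 1.46 × 19.9 = -19.7 V.
But -19.7 V < V_ov = 0.82 V, so the device is actually in triode.
In triode I_D = k_n[V_ov V_DS − ½ V_DS²] and I_D = (V_DD − V_DS)/R_D. Equating: 43.2 V_DS² − 71.82 V_DS + 9.32 = 0, giving V_DS = 0.142 V (the root below V_ov).
I_D = (9.32 − 0.142) / 19.9 = 0.461 mA.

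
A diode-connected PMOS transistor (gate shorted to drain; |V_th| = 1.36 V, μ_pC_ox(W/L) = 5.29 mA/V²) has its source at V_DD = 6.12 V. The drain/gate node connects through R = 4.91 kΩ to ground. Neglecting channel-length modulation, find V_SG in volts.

V_SG = 1.93 V

With gate tied to drain, V_SG = V_SD ≥ V_SG − |V_th|, so the device is in saturation.
KCL at the drain: ½ k_p (V_SG − |V_th|)² = (V_DD − V_SG)/R.
Let x = V_SG − 1.36. Then 13 x² + x − 4.76 = 0, giving x = 0.568 V (positive root), so V_SG = 1.93 V.
I_D = (V_DD − V_SG)/R = (6.12 − 1.93) / 4.91 = 0.854 mA.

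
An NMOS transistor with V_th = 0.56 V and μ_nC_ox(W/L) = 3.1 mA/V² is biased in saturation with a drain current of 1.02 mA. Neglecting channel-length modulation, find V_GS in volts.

In saturation I_D = ½ k_n (V_GS − V_th)², so V_GS − V_th = √(2 I_D / k_n) = √(2 × 1.02 / 3.1) = 0.811 V.
V_GS = 0.56 + 0.811 = 1.37 V.

V_GS = 1.37 V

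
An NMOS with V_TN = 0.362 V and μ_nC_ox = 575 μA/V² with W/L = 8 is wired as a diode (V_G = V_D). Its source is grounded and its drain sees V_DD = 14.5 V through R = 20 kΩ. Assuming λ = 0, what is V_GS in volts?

V_GS = 0.906 V

With gate tied to drain, V_GS = V_DS ≥ V_GS − V_TN, so the device is in saturation.
k_n = μ_nC_ox · (W/L) = 4.6 mA/V².
KCL at the drain: ½ k_n (V_GS − V_TN)² = (V_DD − V_GS)/R.
Let x = V_GS − 0.362. Then 46 x² + x − 14.14 = 0, giving x = 0.544 V (positive root), so V_GS = 0.906 V.
I_D = (V_DD − V_GS)/R = (14.5 − 0.906) / 20 = 0.68 mA.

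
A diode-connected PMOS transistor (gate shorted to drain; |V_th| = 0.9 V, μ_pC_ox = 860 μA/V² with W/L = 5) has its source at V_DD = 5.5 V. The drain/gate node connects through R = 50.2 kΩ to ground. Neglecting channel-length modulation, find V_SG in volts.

With gate tied to drain, V_SG = V_SD ≥ V_SG − |V_th|, so the device is in saturation.
k_p = μ_pC_ox · (W/L) = 4.3 mA/V².
KCL at the drain: ½ k_p (V_SG − |V_th|)² = (V_DD − V_SG)/R.
Let x = V_SG − 0.9. Then 108 x² + x − 4.6 = 0, giving x = 0.202 V (positive root), so V_SG = 1.1 V.
I_D = (V_DD − V_SG)/R = (5.5 − 1.1) / 50.2 = 0.0876 mA.

V_SG = 1.10 V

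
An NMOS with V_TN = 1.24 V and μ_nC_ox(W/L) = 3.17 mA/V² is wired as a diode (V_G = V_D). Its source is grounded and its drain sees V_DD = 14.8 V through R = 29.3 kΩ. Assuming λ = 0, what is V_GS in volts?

With gate tied to drain, V_GS = V_DS ≥ V_GS − V_TN, so the device is in saturation.
KCL at the drain: ½ k_n (V_GS − V_TN)² = (V_DD − V_GS)/R.
Let x = V_GS − 1.24. Then 46.4 x² + x − 13.56 = 0, giving x = 0.53 V (positive root), so V_GS = 1.77 V.
I_D = (V_DD − V_GS)/R = (14.8 − 1.77) / 29.3 = 0.445 mA.

V_GS = 1.77 V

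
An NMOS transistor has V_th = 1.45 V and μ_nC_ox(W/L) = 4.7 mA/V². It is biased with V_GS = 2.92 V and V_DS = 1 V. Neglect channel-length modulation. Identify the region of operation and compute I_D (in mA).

Triode; I_D = 4.56 mA

V_ov = V_GS − V_th = 2.92 − 1.45 = 1.47 V.
Since V_DS = 1 V < V_ov = 1.47 V, the device is in the triode region.
I_D = k_n [V_ov · V_DS − ½ V_DS²] = 4.7 × [1.47 × 1 − 0.5 × 1²] = 4.56 mA.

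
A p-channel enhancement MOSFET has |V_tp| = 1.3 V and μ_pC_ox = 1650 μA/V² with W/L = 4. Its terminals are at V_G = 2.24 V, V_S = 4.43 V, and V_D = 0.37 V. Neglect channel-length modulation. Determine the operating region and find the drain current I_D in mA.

Saturation; I_D = 2.61 mA

V_SG = V_S − V_G = 4.43 − 2.24 = 2.19 V; V_SD = V_S − V_D = 4.43 − 0.37 = 4.06 V.
k_p = μ_pC_ox · (W/L) = 6.6 mA/V².
V_ov = V_SG − |V_tp| = 2.19 − 1.3 = 0.89 V.
Since V_SD = 4.06 V ≥ V_ov = 0.89 V, the device is in saturation.
I_D = ½ k_p V_ov² = 0.5 × 6.6 × 0.89² = 2.61 mA.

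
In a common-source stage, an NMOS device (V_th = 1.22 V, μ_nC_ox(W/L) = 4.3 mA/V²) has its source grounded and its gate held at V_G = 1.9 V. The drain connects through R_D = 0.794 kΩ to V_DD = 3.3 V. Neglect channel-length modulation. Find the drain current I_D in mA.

V_GS = V_G = 1.9 V, so V_ov = 1.9 − 1.22 = 0.68 V.
Assume saturation: I_D = ½ k_n V_ov² = 0.5 × 4.3 × 0.68² = 0.994 mA, giving V_DS = V_DD − I_D R_D = 3.3 − 0.994 × 0.794 = 2.51 V.
V_DS = 2.51 V ≥ V_ov = 0.68 V, confirming saturation.

I_D = 0.994 mA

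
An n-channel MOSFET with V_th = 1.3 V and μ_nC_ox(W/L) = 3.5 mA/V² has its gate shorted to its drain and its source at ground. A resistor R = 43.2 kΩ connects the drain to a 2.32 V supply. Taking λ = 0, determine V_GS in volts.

With gate tied to drain, V_GS = V_DS ≥ V_GS − V_th, so the device is in saturation.
KCL at the drain: ½ k_n (V_GS − V_th)² = (V_DD − V_GS)/R.
Let x = V_GS − 1.3. Then 75.6 x² + x − 1.02 = 0, giving x = 0.11 V (positive root), so V_GS = 1.41 V.
I_D = (V_DD − V_GS)/R = (2.32 − 1.41) / 43.2 = 0.0211 mA.

V_GS = 1.41 V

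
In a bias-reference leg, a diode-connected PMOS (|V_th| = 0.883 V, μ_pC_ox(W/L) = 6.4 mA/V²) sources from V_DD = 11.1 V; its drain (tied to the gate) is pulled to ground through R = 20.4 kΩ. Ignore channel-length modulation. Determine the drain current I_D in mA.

With gate tied to drain, V_SG = V_SD ≥ V_SG − |V_th|, so the device is in saturation.
KCL at the drain: ½ k_p (V_SG − |V_th|)² = (V_DD − V_SG)/R.
Let x = V_SG − 0.883. Then 65.3 x² + x − 10.22 = 0, giving x = 0.388 V (positive root), so V_SG = 1.27 V.
I_D = (V_DD − V_SG)/R = (11.1 − 1.27) / 20.4 = 0.482 mA.

I_D = 0.482 mA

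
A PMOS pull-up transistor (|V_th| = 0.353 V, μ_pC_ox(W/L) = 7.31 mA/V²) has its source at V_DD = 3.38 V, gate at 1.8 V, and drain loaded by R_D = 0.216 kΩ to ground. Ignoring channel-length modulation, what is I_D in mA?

I_D = 5.50 mA

V_SG = V_DD − V_G = 3.38 − 1.8 = 1.58 V, so V_ov = 1.58 − 0.353 = 1.23 V.
Assume saturation: I_D = ½ k_p V_ov² = 0.5 × 7.31 × 1.23² = 5.5 mA, giving V_SD = V_DD − I_D R_D = 3.38 − 5.5 × 0.216 = 2.19 V.
V_SD = 2.19 V ≥ V_ov = 1.23 V, confirming saturation.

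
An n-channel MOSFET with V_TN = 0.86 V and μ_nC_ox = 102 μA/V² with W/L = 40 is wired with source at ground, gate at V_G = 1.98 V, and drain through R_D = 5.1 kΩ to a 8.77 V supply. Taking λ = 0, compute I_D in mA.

I_D = 1.63 mA

V_GS = V_G = 1.98 V, so V_ov = 1.98 − 0.86 = 1.12 V.
k_n = μ_nC_ox · (W/L) = 4.08 mA/V².
Assume saturation: I_D = ½ k_n V_ov² = 0.5 × 4.08 × 1.12² = 2.56 mA, giving V_DS = V_DD − I_D R_D = 8.77 − 2.56 × 5.1 = -4.28 V.
But -4.28 V < V_ov = 1.12 V, so the device is actually in triode.
In triode I_D = k_n[V_ov V_DS − ½ V_DS²] and I_D = (V_DD − V_DS)/R_D. Equating: 10.4 V_DS² − 24.3 V_DS + 8.77 = 0, giving V_DS = 0.446 V (the root below V_ov).
I_D = (8.77 − 0.446) / 5.1 = 1.63 mA.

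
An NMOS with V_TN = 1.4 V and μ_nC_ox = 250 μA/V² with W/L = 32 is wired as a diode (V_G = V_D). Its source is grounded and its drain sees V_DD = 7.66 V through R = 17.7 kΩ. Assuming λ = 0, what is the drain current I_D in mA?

With gate tied to drain, V_GS = V_DS ≥ V_GS − V_TN, so the device is in saturation.
k_n = μ_nC_ox · (W/L) = 8 mA/V².
KCL at the drain: ½ k_n (V_GS − V_TN)² = (V_DD − V_GS)/R.
Let x = V_GS − 1.4. Then 70.8 x² + x − 6.26 = 0, giving x = 0.29 V (positive root), so V_GS = 1.69 V.
I_D = (V_DD − V_GS)/R = (7.66 − 1.69) / 17.7 = 0.337 mA.

I_D = 0.337 mA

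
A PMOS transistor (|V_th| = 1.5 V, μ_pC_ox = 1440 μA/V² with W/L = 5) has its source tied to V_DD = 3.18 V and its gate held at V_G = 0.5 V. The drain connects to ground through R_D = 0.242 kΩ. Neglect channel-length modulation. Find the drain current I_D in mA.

V_SG = V_DD − V_G = 3.18 − 0.5 = 2.68 V, so V_ov = 2.68 − 1.5 = 1.18 V.
k_p = μ_pC_ox · (W/L) = 7.2 mA/V².
Assume saturation: I_D = ½ k_p V_ov² = 0.5 × 7.2 × 1.18² = 5.01 mA, giving V_SD = V_DD − I_D R_D = 3.18 − 5.01 × 0.242 = 1.97 V.
V_SD = 1.97 V ≥ V_ov = 1.18 V, confirming saturation.

I_D = 5.01 mA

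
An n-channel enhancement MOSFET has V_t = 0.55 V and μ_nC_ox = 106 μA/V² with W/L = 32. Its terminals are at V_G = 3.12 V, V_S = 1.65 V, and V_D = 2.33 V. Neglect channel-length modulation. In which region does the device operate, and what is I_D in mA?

Triode; I_D = 1.34 mA

V_GS = V_G − V_S = 3.12 − 1.65 = 1.47 V; V_DS = V_D − V_S = 2.33 − 1.65 = 0.68 V.
k_n = μ_nC_ox · (W/L) = 3.392 mA/V².
V_ov = V_GS − V_t = 1.47 − 0.55 = 0.92 V.
Since V_DS = 0.68 V < V_ov = 0.92 V, the device is in the triode region.
I_D = k_n [V_ov · V_DS − ½ V_DS²] = 3.392 × [0.92 × 0.68 − 0.5 × 0.68²] = 1.34 mA.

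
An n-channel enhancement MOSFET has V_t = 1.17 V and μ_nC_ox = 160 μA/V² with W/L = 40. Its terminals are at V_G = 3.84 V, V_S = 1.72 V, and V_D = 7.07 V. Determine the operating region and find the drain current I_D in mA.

Saturation; I_D = 2.89 mA

V_GS = V_G − V_S = 3.84 − 1.72 = 2.12 V; V_DS = V_D − V_S = 7.07 − 1.72 = 5.35 V.
k_n = μ_nC_ox · (W/L) = 6.4 mA/V².
V_ov = V_GS − V_t = 2.12 − 1.17 = 0.95 V.
Since V_DS = 5.35 V ≥ V_ov = 0.95 V, the device is in saturation.
I_D = ½ k_n V_ov² = 0.5 × 6.4 × 0.95² = 2.89 mA.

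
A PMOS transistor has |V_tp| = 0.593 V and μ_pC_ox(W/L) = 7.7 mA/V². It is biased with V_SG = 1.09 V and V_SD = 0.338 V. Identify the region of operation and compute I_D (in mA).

Triode; I_D = 0.854 mA

V_ov = V_SG − |V_tp| = 1.09 − 0.593 = 0.497 V.
Since V_SD = 0.338 V < V_ov = 0.497 V, the device is in the triode region.
I_D = k_p [V_ov · V_SD − ½ V_SD²] = 7.7 × [0.497 × 0.338 − 0.5 × 0.338²] = 0.854 mA.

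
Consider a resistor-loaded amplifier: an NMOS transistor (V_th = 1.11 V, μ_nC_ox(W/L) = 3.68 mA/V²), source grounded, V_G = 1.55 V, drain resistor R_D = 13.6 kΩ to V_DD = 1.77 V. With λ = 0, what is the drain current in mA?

I_D = 0.124 mA

V_GS = V_G = 1.55 V, so V_ov = 1.55 − 1.11 = 0.44 V.
Assume saturation: I_D = ½ k_n V_ov² = 0.5 × 3.68 × 0.44² = 0.356 mA, giving V_DS = V_DD − I_D R_D = 1.77 − 0.356 × 13.6 = -3.07 V.
But -3.07 V < V_ov = 0.44 V, so the device is actually in triode.
In triode I_D = k_n[V_ov V_DS − ½ V_DS²] and I_D = (V_DD − V_DS)/R_D. Equating: 25 V_DS² − 23.02 V_DS + 1.77 = 0, giving V_DS = 0.0847 V (the root below V_ov).
I_D = (1.77 − 0.0847) / 13.6 = 0.124 mA.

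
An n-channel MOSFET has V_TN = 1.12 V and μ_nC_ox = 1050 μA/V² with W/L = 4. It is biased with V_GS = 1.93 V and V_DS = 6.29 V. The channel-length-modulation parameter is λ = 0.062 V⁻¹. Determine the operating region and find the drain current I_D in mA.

Saturation; I_D = 1.92 mA

k_n = μ_nC_ox · (W/L) = 4.2 mA/V².
V_ov = V_GS − V_TN = 1.93 − 1.12 = 0.81 V.
Since V_DS = 6.29 V ≥ V_ov = 0.81 V, the device is in saturation.
I_D = ½ k_n V_ov² (1 + λ V_DS) = 0.5 × 4.2 × 0.81² × (1 + 0.062 × 6.29) = 1.92 mA.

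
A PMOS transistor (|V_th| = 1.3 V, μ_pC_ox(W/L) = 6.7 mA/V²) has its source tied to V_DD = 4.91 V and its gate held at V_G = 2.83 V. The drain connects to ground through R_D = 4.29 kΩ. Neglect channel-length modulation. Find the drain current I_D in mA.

I_D = 1.09 mA

V_SG = V_DD − V_G = 4.91 − 2.83 = 2.08 V, so V_ov = 2.08 − 1.3 = 0.78 V.
Assume saturation: I_D = ½ k_p V_ov² = 0.5 × 6.7 × 0.78² = 2.04 mA, giving V_SD = V_DD − I_D R_D = 4.91 − 2.04 × 4.29 = -3.83 V.
But -3.83 V < V_ov = 0.78 V, so the device is actually in triode.
In triode I_D = k_p[V_ov V_SD − ½ V_SD²] and I_D = (V_DD − V_SD)/R_D. Equating: 14.4 V_SD² − 23.42 V_SD + 4.91 = 0, giving V_SD = 0.247 V (the root below V_ov).
I_D = (4.91 − 0.247) / 4.29 = 1.09 mA.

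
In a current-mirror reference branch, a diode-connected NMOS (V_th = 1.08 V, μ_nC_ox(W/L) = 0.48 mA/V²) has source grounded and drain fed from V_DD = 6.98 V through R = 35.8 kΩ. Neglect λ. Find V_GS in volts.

V_GS = 1.85 V

With gate tied to drain, V_GS = V_DS ≥ V_GS − V_th, so the device is in saturation.
KCL at the drain: ½ k_n (V_GS − V_th)² = (V_DD − V_GS)/R.
Let x = V_GS − 1.08. Then 8.59 x² + x − 5.9 = 0, giving x = 0.773 V (positive root), so V_GS = 1.85 V.
I_D = (V_DD − V_GS)/R = (6.98 − 1.85) / 35.8 = 0.143 mA.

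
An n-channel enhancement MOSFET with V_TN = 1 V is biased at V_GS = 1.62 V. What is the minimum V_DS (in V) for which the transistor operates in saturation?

The boundary between triode and saturation is V_DS = V_GS − V_TN = V_ov.
V_ov = 1.62 − 1 = 0.62 V.

V_DS,sat = 0.620 V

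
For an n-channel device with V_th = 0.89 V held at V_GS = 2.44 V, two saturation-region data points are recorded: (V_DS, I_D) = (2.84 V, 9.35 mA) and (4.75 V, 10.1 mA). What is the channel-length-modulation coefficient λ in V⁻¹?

λ = 0.0477 V⁻¹

With V_GS fixed, I_D ∝ (1 + λ V_DS) in saturation, so I_D2/I_D1 = (1 + λ V_DS2)/(1 + λ V_DS1).
10.1/9.35 = 1.08 = (1 + 4.75 λ)/(1 + 2.84 λ).
Solving: λ (I_D1 V_DS2 − I_D2 V_DS1) = I_D2 − I_D1, so λ = (10.1 − 9.35) / (9.35 × 4.75 − 10.1 × 2.84) = 0.75 / 15.7 = 0.0477 V⁻¹.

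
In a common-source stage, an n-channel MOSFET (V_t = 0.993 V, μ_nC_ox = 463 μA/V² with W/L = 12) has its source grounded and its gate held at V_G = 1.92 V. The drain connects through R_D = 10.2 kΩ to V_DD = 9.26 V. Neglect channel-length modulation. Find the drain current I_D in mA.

I_D = 0.889 mA

V_GS = V_G = 1.92 V, so V_ov = 1.92 − 0.993 = 0.927 V.
k_n = μ_nC_ox · (W/L) = 5.556 mA/V².
Assume saturation: I_D = ½ k_n V_ov² = 0.5 × 5.556 × 0.927² = 2.39 mA, giving V_DS = V_DD − I_D R_D = 9.26 − 2.39 × 10.2 = -15.1 V.
But -15.1 V < V_ov = 0.927 V, so the device is actually in triode.
In triode I_D = k_n[V_ov V_DS − ½ V_DS²] and I_D = (V_DD − V_DS)/R_D. Equating: 28.3 V_DS² − 53.53 V_DS + 9.26 = 0, giving V_DS = 0.193 V (the root below V_ov).
I_D = (9.26 − 0.193) / 10.2 = 0.889 mA.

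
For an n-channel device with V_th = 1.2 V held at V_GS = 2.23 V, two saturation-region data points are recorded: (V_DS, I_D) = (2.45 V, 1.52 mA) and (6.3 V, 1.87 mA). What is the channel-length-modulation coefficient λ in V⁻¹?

λ = 0.0701 V⁻¹

With V_GS fixed, I_D ∝ (1 + λ V_DS) in saturation, so I_D2/I_D1 = (1 + λ V_DS2)/(1 + λ V_DS1).
1.87/1.52 = 1.23 = (1 + 6.3 λ)/(1 + 2.45 λ).
Solving: λ (I_D1 V_DS2 − I_D2 V_DS1) = I_D2 − I_D1, so λ = (1.87 − 1.52) / (1.52 × 6.3 − 1.87 × 2.45) = 0.35 / 4.99 = 0.0701 V⁻¹.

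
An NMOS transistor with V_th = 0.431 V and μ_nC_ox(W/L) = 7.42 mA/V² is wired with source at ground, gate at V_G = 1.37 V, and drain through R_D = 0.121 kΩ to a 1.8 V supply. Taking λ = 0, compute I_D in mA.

I_D = 3.27 mA

V_GS = V_G = 1.37 V, so V_ov = 1.37 − 0.431 = 0.939 V.
Assume saturation: I_D = ½ k_n V_ov² = 0.5 × 7.42 × 0.939² = 3.27 mA, giving V_DS = V_DD − I_D R_D = 1.8 − 3.27 × 0.121 = 1.4 V.
V_DS = 1.4 V ≥ V_ov = 0.939 V, confirming saturation.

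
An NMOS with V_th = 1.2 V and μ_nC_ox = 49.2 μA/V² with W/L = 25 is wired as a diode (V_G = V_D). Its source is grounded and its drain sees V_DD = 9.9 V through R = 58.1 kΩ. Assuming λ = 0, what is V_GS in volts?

With gate tied to drain, V_GS = V_DS ≥ V_GS − V_th, so the device is in saturation.
k_n = μ_nC_ox · (W/L) = 1.23 mA/V².
KCL at the drain: ½ k_n (V_GS − V_th)² = (V_DD − V_GS)/R.
Let x = V_GS − 1.2. Then 35.7 x² + x − 8.7 = 0, giving x = 0.48 V (positive root), so V_GS = 1.68 V.
I_D = (V_DD − V_GS)/R = (9.9 − 1.68) / 58.1 = 0.141 mA.

V_GS = 1.68 V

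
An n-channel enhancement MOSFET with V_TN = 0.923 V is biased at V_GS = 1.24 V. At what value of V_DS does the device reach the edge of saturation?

V_DS,sat = 0.317 V

The boundary between triode and saturation is V_DS = V_GS − V_TN = V_ov.
V_ov = 1.24 − 0.923 = 0.317 V.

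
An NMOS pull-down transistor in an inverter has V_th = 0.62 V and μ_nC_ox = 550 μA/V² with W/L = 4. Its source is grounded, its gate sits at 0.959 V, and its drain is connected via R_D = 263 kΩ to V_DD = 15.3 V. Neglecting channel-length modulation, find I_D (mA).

V_GS = V_G = 0.959 V, so V_ov = 0.959 − 0.62 = 0.339 V.
k_n = μ_nC_ox · (W/L) = 2.2 mA/V².
Assume saturation: I_D = ½ k_n V_ov² = 0.5 × 2.2 × 0.339² = 0.126 mA, giving V_DS = V_DD − I_D R_D = 15.3 − 0.126 × 263 = -17.9 V.
But -17.9 V < V_ov = 0.339 V, so the device is actually in triode.
In triode I_D = k_n[V_ov V_DS − ½ V_DS²] and I_D = (V_DD − V_DS)/R_D. Equating: 289 V_DS² − 197.1 V_DS + 15.3 = 0, giving V_DS = 0.0893 V (the root below V_ov).
I_D = (15.3 − 0.0893) / 263 = 0.0578 mA.

I_D = 0.0578 mA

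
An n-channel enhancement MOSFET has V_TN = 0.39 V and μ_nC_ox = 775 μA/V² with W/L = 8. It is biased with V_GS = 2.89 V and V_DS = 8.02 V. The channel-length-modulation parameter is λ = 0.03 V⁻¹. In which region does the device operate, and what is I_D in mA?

k_n = μ_nC_ox · (W/L) = 6.2 mA/V².
V_ov = V_GS − V_TN = 2.89 − 0.39 = 2.5 V.
Since V_DS = 8.02 V ≥ V_ov = 2.5 V, the device is in saturation.
I_D = ½ k_n V_ov² (1 + λ V_DS) = 0.5 × 6.2 × 2.5² × (1 + 0.03 × 8.02) = 24 mA.

Saturation; I_D = 24.0 mA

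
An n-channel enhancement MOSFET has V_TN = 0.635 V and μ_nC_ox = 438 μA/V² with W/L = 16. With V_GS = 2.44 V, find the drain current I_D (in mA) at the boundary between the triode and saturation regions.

I_D = 11.4 mA

At the boundary V_DS = V_ov = V_GS − V_TN = 2.44 − 0.635 = 1.8 V.
k_n = μ_nC_ox · (W/L) = 7.008 mA/V².
I_D = ½ k_n V_ov² = 0.5 × 7.008 × 1.8² = 11.4 mA.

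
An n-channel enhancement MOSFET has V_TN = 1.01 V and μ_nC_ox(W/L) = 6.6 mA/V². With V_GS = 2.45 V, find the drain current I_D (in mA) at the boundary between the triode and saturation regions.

At the boundary V_DS = V_ov = V_GS − V_TN = 2.45 − 1.01 = 1.44 V.
I_D = ½ k_n V_ov² = 0.5 × 6.6 × 1.44² = 6.84 mA.

I_D = 6.84 mA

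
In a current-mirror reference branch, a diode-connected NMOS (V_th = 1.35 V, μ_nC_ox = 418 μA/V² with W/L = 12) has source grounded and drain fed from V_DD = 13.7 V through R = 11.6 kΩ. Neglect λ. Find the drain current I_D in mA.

I_D = 1.01 mA

With gate tied to drain, V_GS = V_DS ≥ V_GS − V_th, so the device is in saturation.
k_n = μ_nC_ox · (W/L) = 5.016 mA/V².
KCL at the drain: ½ k_n (V_GS − V_th)² = (V_DD − V_GS)/R.
Let x = V_GS − 1.35. Then 29.1 x² + x − 12.35 = 0, giving x = 0.635 V (positive root), so V_GS = 1.98 V.
I_D = (V_DD − V_GS)/R = (13.7 − 1.98) / 11.6 = 1.01 mA.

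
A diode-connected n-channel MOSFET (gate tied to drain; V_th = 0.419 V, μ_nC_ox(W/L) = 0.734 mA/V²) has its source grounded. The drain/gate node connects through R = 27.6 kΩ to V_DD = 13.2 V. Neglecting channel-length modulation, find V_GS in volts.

With gate tied to drain, V_GS = V_DS ≥ V_GS − V_th, so the device is in saturation.
KCL at the drain: ½ k_n (V_GS − V_th)² = (V_DD − V_GS)/R.
Let x = V_GS − 0.419. Then 10.1 x² + x − 12.78 = 0, giving x = 1.08 V (positive root), so V_GS = 1.49 V.
I_D = (V_DD − V_GS)/R = (13.2 − 1.49) / 27.6 = 0.424 mA.

V_GS = 1.49 V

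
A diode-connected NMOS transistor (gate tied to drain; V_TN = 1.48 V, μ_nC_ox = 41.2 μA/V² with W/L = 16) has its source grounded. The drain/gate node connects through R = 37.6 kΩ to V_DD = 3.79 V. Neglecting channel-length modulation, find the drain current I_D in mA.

I_D = 0.0510 mA

With gate tied to drain, V_GS = V_DS ≥ V_GS − V_TN, so the device is in saturation.
k_n = μ_nC_ox · (W/L) = 0.6592 mA/V².
KCL at the drain: ½ k_n (V_GS − V_TN)² = (V_DD − V_GS)/R.
Let x = V_GS − 1.48. Then 12.4 x² + x − 2.31 = 0, giving x = 0.393 V (positive root), so V_GS = 1.87 V.
I_D = (V_DD − V_GS)/R = (3.79 − 1.87) / 37.6 = 0.051 mA.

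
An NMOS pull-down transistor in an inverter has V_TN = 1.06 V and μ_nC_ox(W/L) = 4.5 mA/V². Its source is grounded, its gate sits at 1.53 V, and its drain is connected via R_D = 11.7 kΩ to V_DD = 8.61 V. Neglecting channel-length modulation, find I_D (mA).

V_GS = V_G = 1.53 V, so V_ov = 1.53 − 1.06 = 0.47 V.
Assume saturation: I_D = ½ k_n V_ov² = 0.5 × 4.5 × 0.47² = 0.497 mA, giving V_DS = V_DD − I_D R_D = 8.61 − 0.497 × 11.7 = 2.79 V.
V_DS = 2.79 V ≥ V_ov = 0.47 V, confirming saturation.

I_D = 0.497 mA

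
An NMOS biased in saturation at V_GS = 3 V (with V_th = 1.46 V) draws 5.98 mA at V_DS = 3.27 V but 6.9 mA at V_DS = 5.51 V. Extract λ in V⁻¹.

λ = 0.0886 V⁻¹

With V_GS fixed, I_D ∝ (1 + λ V_DS) in saturation, so I_D2/I_D1 = (1 + λ V_DS2)/(1 + λ V_DS1).
6.9/5.98 = 1.154 = (1 + 5.51 λ)/(1 + 3.27 λ).
Solving: λ (I_D1 V_DS2 − I_D2 V_DS1) = I_D2 − I_D1, so λ = (6.9 − 5.98) / (5.98 × 5.51 − 6.9 × 3.27) = 0.92 / 10.4 = 0.0886 V⁻¹.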